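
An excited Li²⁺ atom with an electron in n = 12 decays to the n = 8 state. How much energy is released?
1.063 eV

The energy levels are E_n = -13.6057 Z² eV / n².

Energy at n = 12: E_12 = -13.6057 × 3² / 12² = -0.850356 eV
Energy at n = 8: E_8 = -13.6057 × 3² / 8² = -1.913302 eV

For emission (electron falling to lower state), the photon energy is:
E_photon = E_12 - E_8 = |-0.850356 - (-1.913302)|
E_photon = 1.063 eV

This energy is carried away by the emitted photon.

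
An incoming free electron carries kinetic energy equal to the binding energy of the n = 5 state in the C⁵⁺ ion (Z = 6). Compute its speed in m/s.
2.6252e+06 m/s (or 0.8757% of c)

The binding energy at n = 5 for C⁵⁺ is:
E_5 = -13.6057 × 6²/5² = -19.592208 eV
|E_5| = 19.592208 eV

Convert to Joules:
KE = 19.592208 eV × (1.602177 × 10⁻¹⁹ J/eV) = 3.139019e-18 J

Using KE = ½mv²:
v = √(2·KE/m_e)
v = √(2 × 3.139019e-18 J / 9.10938 × 10⁻³¹ kg)
v = 2.6252e+06 m/s

This is approximately 0.8757% the speed of light.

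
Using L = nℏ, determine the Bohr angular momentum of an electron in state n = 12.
1.26549e-33 J·s (or 12ℏ)

In the Bohr model, angular momentum is quantized:
L = nℏ

where ℏ = h/(2π) = 1.0545718e-34 J·s

For n = 12:
L = 12 × 1.0545718e-34 J·s
L = 1.26549e-33 J·s

This can also be written as L = 12ℏ.
The angular momentum is an integer multiple of the reduced Planck constant.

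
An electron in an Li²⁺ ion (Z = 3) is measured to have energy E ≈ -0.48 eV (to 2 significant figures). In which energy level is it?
n = 16

The exact energy levels follow E_n = -13.6057 Z² / n² eV with Z = 3.

The measured value (-0.48 eV) is reported to only 2 significant figures, so we must test candidate n values and see which one matches to that precision.

Candidate energies:
  n = 14:  E = -13.6057 × 3² / 14² = -0.62475 eV
  n = 15:  E = -13.6057 × 3² / 15² = -0.54423 eV
  n = 16:  E = -13.6057 × 3² / 16² = -0.47833 eV  ← matches
  n = 17:  E = -13.6057 × 3² / 17² = -0.42371 eV
  n = 18:  E = -13.6057 × 3² / 18² = -0.37794 eV

Checking against the measurement of -0.48 eV (2 sig figs), only n = 16 agrees:
E_16 = -0.47833 eV, which rounds to -0.48 eV ✓

Therefore n = 16.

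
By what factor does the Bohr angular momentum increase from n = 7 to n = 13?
1.85714

In the Bohr model, L_n = nℏ, so the ratio is purely the ratio of quantum numbers:

L_13/L_7 = 13ℏ / 7ℏ = 13/7 = 1.85714

The angular momentum scales linearly with n.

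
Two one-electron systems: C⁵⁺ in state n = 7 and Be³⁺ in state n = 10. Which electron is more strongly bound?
C⁵⁺ at n = 7 (E = -9.9960 eV)

Using E_n = -13.6057 Z² / n² eV:

C⁵⁺ (Z = 6) at n = 7:
E = -13.6057 × 6² / 7² = -13.6057 × 36 / 49 = -9.9960245 eV

Be³⁺ (Z = 4) at n = 10:
E = -13.6057 × 4² / 10² = -13.6057 × 16 / 100 = -2.1769120 eV

Since -9.9960245 eV < -2.1769120 eV,
C⁵⁺ at n = 7 is more tightly bound (requires more energy to ionize).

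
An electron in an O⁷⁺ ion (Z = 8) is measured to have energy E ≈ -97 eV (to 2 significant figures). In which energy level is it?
n = 3

The exact energy levels follow E_n = -13.6057 Z² / n² eV with Z = 8.

The measured value (-97 eV) is reported to only 2 significant figures, so we must test candidate n values and see which one matches to that precision.

Candidate energies:
  n = 1:  E = -13.6057 × 8² / 1² = -870.764800 eV
  n = 2:  E = -13.6057 × 8² / 2² = -217.691200 eV
  n = 3:  E = -13.6057 × 8² / 3² = -96.751644 eV  ← matches
  n = 4:  E = -13.6057 × 8² / 4² = -54.422800 eV
  n = 5:  E = -13.6057 × 8² / 5² = -34.830592 eV

Checking against the measurement of -97 eV (2 sig figs), only n = 3 agrees:
E_3 = -96.751644 eV, which rounds to -97 eV ✓

Therefore n = 3.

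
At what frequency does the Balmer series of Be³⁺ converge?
1.3159e+16 Hz

The series limit corresponds to the transition from n = ∞ to n = 2.
This is the highest energy (shortest wavelength) transition in the Balmer series.

E_∞ = 0 eV
E_2 = -13.6057 × 4² / 2² = -54.422800 eV

Energy at series limit:
ΔE = E_∞ - E_2 = 0 - (-54.422800) = 54.422800 eV
E = 54.422800 eV × (1.602177 × 10⁻¹⁹ J/eV) = 8.719496e-18 J
f = E/h = 8.719496e-18 J / (6.62607 × 10⁻³⁴ J·s) = 1.3159e+16 Hz

This energy equals the ionization energy from the n = 2 state of Be³⁺.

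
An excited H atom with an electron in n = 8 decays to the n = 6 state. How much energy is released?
0.1653 eV

The energy levels are E_n = -13.6057 eV / n².

Energy at n = 8: E_8 = -13.6057 / 8² = -0.2125891 eV
Energy at n = 6: E_6 = -13.6057 / 6² = -0.3779361 eV

For emission (electron falling to lower state), the photon energy is:
E_photon = E_8 - E_6 = |-0.2125891 - (-0.3779361)|
E_photon = 0.1653 eV

This energy is carried away by the emitted photon.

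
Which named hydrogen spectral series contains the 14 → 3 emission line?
Paschen series

The spectral series in hydrogen are named based on the final (lower) energy level:
- Lyman series: n_final = 1 (ultraviolet)
- Balmer series: n_final = 2 (visible/near-UV)
- Paschen series: n_final = 3 (infrared)
- Brackett series: n_final = 4 (infrared)
- Pfund series: n_final = 5 (far infrared)

Since this transition ends at n = 3, it belongs to the Paschen series.

For reference, this 14 → 3 line has photon energy
ΔE = 13.6057 eV × (1/3² - 1/14²) = 1.4423276 eV,
corresponding to wavelength λ = hc/ΔE = 1239.84 eV·nm / 1.4423276 eV = 859.611 nm in the infrared region.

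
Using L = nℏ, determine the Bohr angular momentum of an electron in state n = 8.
8.43657e-34 J·s (or 8ℏ)

In the Bohr model, angular momentum is quantized:
L = nℏ

where ℏ = h/(2π) = 1.0545718e-34 J·s

For n = 8:
L = 8 × 1.0545718e-34 J·s
L = 8.43657e-34 J·s

This can also be written as L = 8ℏ.
The angular momentum is an integer multiple of the reduced Planck constant.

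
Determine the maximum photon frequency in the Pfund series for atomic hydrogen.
1.32e+14 Hz

The series limit corresponds to the transition from n = ∞ to n = 5.
This is the highest energy (shortest wavelength) transition in the Pfund series.

E_∞ = 0 eV
E_5 = -13.6057 / 5² = -0.544228 eV

Energy at series limit:
ΔE = E_∞ - E_5 = 0 - (-0.544228) = 0.544228 eV
E = 0.544228 eV × (1.602177 × 10⁻¹⁹ J/eV) = 8.7195e-20 J
f = E/h = 8.7195e-20 J / (6.62607 × 10⁻³⁴ J·s) = 1.32e+14 Hz

This energy equals the ionization energy from the n = 5 state of hydrogen.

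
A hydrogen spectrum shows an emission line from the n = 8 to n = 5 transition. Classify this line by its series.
Pfund series

The spectral series in hydrogen are named based on the final (lower) energy level:
- Lyman series: n_final = 1 (ultraviolet)
- Balmer series: n_final = 2 (visible/near-UV)
- Paschen series: n_final = 3 (infrared)
- Brackett series: n_final = 4 (infrared)
- Pfund series: n_final = 5 (far infrared)

Since this transition ends at n = 5, it belongs to the Pfund series.

For reference, this 8 → 5 line has photon energy
ΔE = 13.6057 eV × (1/5² - 1/8²) = 0.33163894 eV,
corresponding to wavelength λ = hc/ΔE = 1239.84 eV·nm / 0.33163894 eV = 3738.52 nm in the far infrared region.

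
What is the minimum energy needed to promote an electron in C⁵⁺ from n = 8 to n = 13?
4.755 eV

The energy levels of a hydrogen-like atom are E_n = -13.6057 Z² eV / n².

Energy at n = 8: E_8 = -13.6057 × 6² / 8² = -7.653206 eV
Energy at n = 13: E_13 = -13.6057 × 6² / 13² = -2.898256 eV

The excitation energy is the difference:
ΔE = E_13 - E_8
ΔE = -2.898256 - (-7.653206)
ΔE = 4.755 eV

Since this is positive, energy must be absorbed (photon absorption).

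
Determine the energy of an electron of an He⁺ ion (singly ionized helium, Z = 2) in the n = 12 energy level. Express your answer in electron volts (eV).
-0.377936 eV

The energy levels of a hydrogen-like atom are given by:
E_n = -13.6057 Z² / n² eV  (with Z = 2 for He⁺)

For n = 12:
E_12 = -13.6057 × 2² / 12²
E_12 = -13.6057 × 4 / 144
E_12 = -0.377936 eV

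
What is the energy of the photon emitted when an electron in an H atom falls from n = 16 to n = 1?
13.553 eV

The energy levels are E_n = -13.6057 eV / n².

Energy at n = 16: E_16 = -13.6057 / 16² = -0.053147 eV
Energy at n = 1: E_1 = -13.6057 / 1² = -13.605700 eV

For emission (electron falling to lower state), the photon energy is:
E_photon = E_16 - E_1 = |-0.053147 - (-13.605700)|
E_photon = 13.553 eV

This energy is carried away by the emitted photon.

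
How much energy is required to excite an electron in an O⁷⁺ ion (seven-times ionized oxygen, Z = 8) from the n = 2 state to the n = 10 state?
208.983552 eV

The energy levels of a hydrogen-like atom are E_n = -13.6057 Z² eV / n².

Energy at n = 2: E_2 = -13.6057 × 8² / 2² = -217.691200000 eV
Energy at n = 10: E_10 = -13.6057 × 8² / 10² = -8.707648000 eV

The excitation energy is the difference:
ΔE = E_10 - E_2
ΔE = -8.707648000 - (-217.691200000)
ΔE = 208.983552 eV

Since this is positive, energy must be absorbed (photon absorption).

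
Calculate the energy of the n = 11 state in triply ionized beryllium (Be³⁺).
-1.799 eV

For hydrogen-like ions, the energy levels scale with Z²:
E_n = -13.6057 Z² / n² eV

For Be³⁺ (Z = 4) at n = 11:
E_11 = -13.6057 × 4² / 11²
E_11 = -13.6057 × 16 / 121
E_11 = -217.6912 / 121
E_11 = -1.799 eV

The energy is 16 times more negative than hydrogen at the same n due to the stronger nuclear charge.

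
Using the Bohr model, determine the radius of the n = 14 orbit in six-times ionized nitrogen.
1.4817 nm (or 14.8170 Å)

The Bohr radius formula is:
r_n = n² a₀ / Z

where a₀ = 0.0529177 nm is the Bohr radius.

For N⁶⁺ (Z = 7) at n = 14:
r_14 = 14² × 0.0529177 nm / 7
r_14 = 196 × 0.0529177 nm / 7
r_14 = 10.37187 nm / 7
r_14 = 1.4817 nm

The electron orbits at approximately 1.4817 nm from the nucleus.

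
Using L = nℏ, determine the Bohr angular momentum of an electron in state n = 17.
1.793e-33 J·s (or 17ℏ)

In the Bohr model, angular momentum is quantized:
L = nℏ

where ℏ = h/(2π) = 1.05457e-34 J·s

For n = 17:
L = 17 × 1.05457e-34 J·s
L = 1.793e-33 J·s

This can also be written as L = 17ℏ.
The angular momentum is an integer multiple of the reduced Planck constant.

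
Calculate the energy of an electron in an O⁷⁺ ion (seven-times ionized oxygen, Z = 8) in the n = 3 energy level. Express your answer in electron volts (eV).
-96.75 eV

The energy levels of a hydrogen-like atom are given by:
E_n = -13.6057 Z² / n² eV  (with Z = 8 for O⁷⁺)

For n = 3:
E_3 = -13.6057 × 8² / 3²
E_3 = -13.6057 × 64 / 9
E_3 = -96.75 eV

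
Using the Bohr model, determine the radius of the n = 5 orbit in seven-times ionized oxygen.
0.165368 nm (or 1.653679 Å)

The Bohr radius formula is:
r_n = n² a₀ / Z

where a₀ = 0.052917721 nm is the Bohr radius.

For O⁷⁺ (Z = 8) at n = 5:
r_5 = 5² × 0.052917721 nm / 8
r_5 = 25 × 0.052917721 nm / 8
r_5 = 1.3229430 nm / 8
r_5 = 0.165368 nm

The electron orbits at approximately 0.165368 nm from the nucleus.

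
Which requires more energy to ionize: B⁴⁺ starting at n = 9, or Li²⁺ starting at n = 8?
B⁴⁺ at n = 9 (E = -4.199 eV)

Using E_n = -13.6057 Z² / n² eV:

B⁴⁺ (Z = 5) at n = 9:
E = -13.6057 × 5² / 9² = -13.6057 × 25 / 81 = -4.199290 eV

Li²⁺ (Z = 3) at n = 8:
E = -13.6057 × 3² / 8² = -13.6057 × 9 / 64 = -1.913302 eV

Since -4.199290 eV < -1.913302 eV,
B⁴⁺ at n = 9 is more tightly bound (requires more energy to ionize).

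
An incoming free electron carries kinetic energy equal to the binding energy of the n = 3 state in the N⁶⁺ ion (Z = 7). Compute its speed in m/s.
5.105e+06 m/s (or 1.7027% of c)

The binding energy at n = 3 for N⁶⁺ is:
E_3 = -13.6057 × 7²/3² = -74.075478 eV
|E_3| = 74.075478 eV

Convert to Joules:
KE = 74.075478 eV × (1.602177 × 10⁻¹⁹ J/eV) = 1.18682e-17 J

Using KE = ½mv²:
v = √(2·KE/m_e)
v = √(2 × 1.18682e-17 J / 9.10938 × 10⁻³¹ kg)
v = 5.105e+06 m/s

This is approximately 1.7027% the speed of light.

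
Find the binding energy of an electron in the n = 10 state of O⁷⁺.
8.708 eV

The ionization energy is the energy needed to remove the electron completely (n → ∞).

For a hydrogen-like ion with Z = 8, E_n = -13.6057 Z² / n² eV.

At n = 10: E_10 = -13.6057 × 8² / 10² = -8.707648 eV
At n = ∞: E_∞ = 0 eV

Ionization energy = E_∞ - E_10 = 0 - (-8.707648) = 8.707648 eV
Ionization energy ≈ 8.708 eV

This is also called the binding energy of the electron in state n = 10.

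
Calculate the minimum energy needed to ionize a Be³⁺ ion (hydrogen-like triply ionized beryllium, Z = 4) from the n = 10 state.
2.176912 eV

The ionization energy is the energy needed to remove the electron completely (n → ∞).

For a hydrogen-like ion with Z = 4, E_n = -13.6057 Z² / n² eV.

At n = 10: E_10 = -13.6057 × 4² / 10² = -2.176912000 eV
At n = ∞: E_∞ = 0 eV

Ionization energy = E_∞ - E_10 = 0 - (-2.176912000) = 2.176912000 eV
Ionization energy ≈ 2.176912 eV

This is also called the binding energy of the electron in state n = 10.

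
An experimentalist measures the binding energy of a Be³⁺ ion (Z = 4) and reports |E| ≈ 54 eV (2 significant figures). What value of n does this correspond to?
n = 2

The exact energy levels follow E_n = -13.6057 Z² / n² eV with Z = 4.

The measured value (-54 eV) is reported to only 2 significant figures, so we must test candidate n values and see which one matches to that precision.

Candidate energies:
  n = 1:  E = -13.6057 × 4² / 1² = -217.69120 eV
  n = 2:  E = -13.6057 × 4² / 2² = -54.42280 eV  ← matches
  n = 3:  E = -13.6057 × 4² / 3² = -24.18791 eV
  n = 4:  E = -13.6057 × 4² / 4² = -13.60570 eV

Checking against the measurement of -54 eV (2 sig figs), only n = 2 agrees:
E_2 = -54.42280 eV, which rounds to -54 eV ✓

Therefore n = 2.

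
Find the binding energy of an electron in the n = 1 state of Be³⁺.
217.69120 eV

The ionization energy is the energy needed to remove the electron completely (n → ∞).

For a hydrogen-like ion with Z = 4, E_n = -13.6057 Z² / n² eV.

At n = 1: E_1 = -13.6057 × 4² / 1² = -217.69120000 eV
At n = ∞: E_∞ = 0 eV

Ionization energy = E_∞ - E_1 = 0 - (-217.69120000) = 217.69120000 eV
Ionization energy ≈ 217.69120 eV

This is also called the binding energy of the electron in state n = 1.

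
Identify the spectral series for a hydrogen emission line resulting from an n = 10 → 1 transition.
Lyman series

The spectral series in hydrogen are named based on the final (lower) energy level:
- Lyman series: n_final = 1 (ultraviolet)
- Balmer series: n_final = 2 (visible/near-UV)
- Paschen series: n_final = 3 (infrared)
- Brackett series: n_final = 4 (infrared)
- Pfund series: n_final = 5 (far infrared)

Since this transition ends at n = 1, it belongs to the Lyman series.

For reference, this 10 → 1 line has photon energy
ΔE = 13.6057 eV × (1/1² - 1/10²) = 13.46964 eV,
corresponding to wavelength λ = hc/ΔE = 1239.84 eV·nm / 13.46964 eV = 92.047 nm in the ultraviolet region.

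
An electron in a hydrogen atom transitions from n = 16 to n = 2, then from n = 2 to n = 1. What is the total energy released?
13.55 eV

The energy levels of hydrogen are E_n = -13.6057 / n² eV.

First transition (16 → 2):
ΔE₁ = |E_2 - E_16|
ΔE₁ = |-3.40142500 - (-0.05314727)| = 3.34828 eV

Second transition (2 → 1):
ΔE₂ = |E_1 - E_2|
ΔE₂ = |-13.60570000 - (-3.40142500)| = 10.20428 eV

Total energy released:
E_total = ΔE₁ + ΔE₂ = 3.34828 + 10.20428 = 13.55 eV

Note: This equals the direct transition 16 → 1: 13.55 eV ✓
Energy is conserved regardless of the path taken.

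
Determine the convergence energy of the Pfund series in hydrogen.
0.544228 eV

The series limit corresponds to the transition from n = ∞ to n = 5.
This is the highest energy (shortest wavelength) transition in the Pfund series.

E_∞ = 0 eV
E_5 = -13.6057 / 5² = -0.544228 eV

Energy at series limit:
ΔE = E_∞ - E_5 = 0 - (-0.544228) = 0.544228 eV

This energy equals the ionization energy from the n = 5 state of hydrogen.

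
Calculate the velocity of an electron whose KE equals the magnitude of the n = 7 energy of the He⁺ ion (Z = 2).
6.25e+05 m/s (or 0.21% of c)

The binding energy at n = 7 for He⁺ is:
E_7 = -13.6057 × 2²/7² = -1.11067 eV
|E_7| = 1.11067 eV

Convert to Joules:
KE = 1.11067 eV × (1.602177 × 10⁻¹⁹ J/eV) = 1.7795e-19 J

Using KE = ½mv²:
v = √(2·KE/m_e)
v = √(2 × 1.7795e-19 J / 9.10938 × 10⁻³¹ kg)
v = 6.25e+05 m/s

This is approximately 0.21% the speed of light.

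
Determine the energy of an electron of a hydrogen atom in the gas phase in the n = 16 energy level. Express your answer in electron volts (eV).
-0.053 eV

The energy levels of a hydrogen-like atom are given by:
E_n = -13.6057 eV / n²

For n = 16:
E_16 = -13.6057 eV / 16²
E_16 = -13.6057 eV / 256
E_16 = -0.053 eV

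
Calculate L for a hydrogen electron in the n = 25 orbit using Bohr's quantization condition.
2.64e-33 J·s (or 25ℏ)

In the Bohr model, angular momentum is quantized:
L = nℏ

where ℏ = h/(2π) = 1.0546e-34 J·s

For n = 25:
L = 25 × 1.0546e-34 J·s
L = 2.64e-33 J·s

This can also be written as L = 25ℏ.
The angular momentum is an integer multiple of the reduced Planck constant.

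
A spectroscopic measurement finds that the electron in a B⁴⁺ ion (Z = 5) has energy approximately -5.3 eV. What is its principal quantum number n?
n = 8

The exact energy levels follow E_n = -13.6057 Z² / n² eV with Z = 5.

The measured value (-5.3 eV) is reported to only 2 significant figures, so we must test candidate n values and see which one matches to that precision.

Candidate energies:
  n = 6:  E = -13.6057 × 5² / 6² = -9.44840 eV
  n = 7:  E = -13.6057 × 5² / 7² = -6.94168 eV
  n = 8:  E = -13.6057 × 5² / 8² = -5.31473 eV  ← matches
  n = 9:  E = -13.6057 × 5² / 9² = -4.19929 eV
  n = 10:  E = -13.6057 × 5² / 10² = -3.40143 eV

Checking against the measurement of -5.3 eV (2 sig figs), only n = 8 agrees:
E_8 = -5.31473 eV, which rounds to -5.3 eV ✓

Therefore n = 8.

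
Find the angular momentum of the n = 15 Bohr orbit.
1.5819e-33 J·s (or 15ℏ)

In the Bohr model, angular momentum is quantized:
L = nℏ

where ℏ = h/(2π) = 1.054572e-34 J·s

For n = 15:
L = 15 × 1.054572e-34 J·s
L = 1.5819e-33 J·s

This can also be written as L = 15ℏ.
The angular momentum is an integer multiple of the reduced Planck constant.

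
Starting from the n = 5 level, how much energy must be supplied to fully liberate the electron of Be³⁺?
8.70765 eV

The ionization energy is the energy needed to remove the electron completely (n → ∞).

For a hydrogen-like ion with Z = 4, E_n = -13.6057 Z² / n² eV.

At n = 5: E_5 = -13.6057 × 4² / 5² = -8.70764800 eV
At n = ∞: E_∞ = 0 eV

Ionization energy = E_∞ - E_5 = 0 - (-8.70764800) = 8.70764800 eV
Ionization energy ≈ 8.70765 eV

This is also called the binding energy of the electron in state n = 5.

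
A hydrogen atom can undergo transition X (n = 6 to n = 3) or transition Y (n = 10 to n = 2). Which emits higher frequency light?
10 → 2

Calculate the energy for each transition:

Transition 6 → 3:
ΔE₁ = |E_3 - E_6| = |-13.6057/3² - (-13.6057/6²)|
ΔE₁ = |-1.51174444 - (-0.37793611)| = 1.13381 eV

Transition 10 → 2:
ΔE₂ = |E_2 - E_10| = |-13.6057/2² - (-13.6057/10²)|
ΔE₂ = |-3.40142500 - (-0.13605700)| = 3.26537 eV

Since 3.26537 eV > 1.13381 eV, the transition 10 → 2 emits the more energetic photon.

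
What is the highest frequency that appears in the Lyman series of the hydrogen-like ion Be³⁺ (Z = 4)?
5.26e+16 Hz

The series limit corresponds to the transition from n = ∞ to n = 1.
This is the highest energy (shortest wavelength) transition in the Lyman series.

E_∞ = 0 eV
E_1 = -13.6057 × 4² / 1² = -217.69120 eV

Energy at series limit:
ΔE = E_∞ - E_1 = 0 - (-217.69120) = 217.69120 eV
E = 217.69120 eV × (1.602177 × 10⁻¹⁹ J/eV) = 3.4878e-17 J
f = E/h = 3.4878e-17 J / (6.62607 × 10⁻³⁴ J·s) = 5.26e+16 Hz

This energy equals the ionization energy from the n = 1 state of Be³⁺.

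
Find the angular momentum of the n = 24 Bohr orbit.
2.531e-33 J·s (or 24ℏ)

In the Bohr model, angular momentum is quantized:
L = nℏ

where ℏ = h/(2π) = 1.05457e-34 J·s

For n = 24:
L = 24 × 1.05457e-34 J·s
L = 2.531e-33 J·s

This can also be written as L = 24ℏ.
The angular momentum is an integer multiple of the reduced Planck constant.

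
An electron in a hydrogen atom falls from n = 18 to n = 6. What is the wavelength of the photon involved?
3690.62378 nm

First, find the transition energy using E_n = -13.6057 / n² eV:
E_18 = -13.6057 / 18² = -0.04199290123 eV
E_6 = -13.6057 / 6² = -0.37793611111 eV

Photon energy: |ΔE| = |E_6 - E_18| = 0.33594320988 eV

Convert to wavelength using E = hc/λ with hc = 1239.84 eV·nm:
λ = hc/E = 1239.84 eV·nm / 0.33594320988 eV
λ = 3690.62378 nm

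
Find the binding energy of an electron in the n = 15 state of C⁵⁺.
2.1769 eV

The ionization energy is the energy needed to remove the electron completely (n → ∞).

For a hydrogen-like ion with Z = 6, E_n = -13.6057 Z² / n² eV.

At n = 15: E_15 = -13.6057 × 6² / 15² = -2.1769120 eV
At n = ∞: E_∞ = 0 eV

Ionization energy = E_∞ - E_15 = 0 - (-2.1769120) = 2.1769120 eV
Ionization energy ≈ 2.1769 eV

This is also called the binding energy of the electron in state n = 15.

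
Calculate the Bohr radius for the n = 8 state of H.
3.3867 nm (or 33.8673 Å)

The Bohr radius formula is:
r_n = n² a₀ / Z

where a₀ = 0.0529177 nm is the Bohr radius.

For H (Z = 1) at n = 8:
r_8 = 8² × 0.0529177 nm / 1
r_8 = 64 × 0.0529177 nm / 1
r_8 = 3.38673 nm / 1
r_8 = 3.3867 nm

The electron orbits at approximately 3.3867 nm from the nucleus.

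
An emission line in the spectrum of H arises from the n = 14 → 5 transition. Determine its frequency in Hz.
1.14809e+14 Hz

First, find the transition energy:
E_14 = -13.6057 / 14² = -0.069416837 eV
E_5 = -13.6057 / 5² = -0.544228000 eV
|ΔE| = |E_5 - E_14| = 0.474811163 eV

Convert to Joules: E = 0.474811163 eV × (1.602177 × 10⁻¹⁹ J/eV) = 7.6073152e-20 J

Using E = hf:
f = E/h = 7.6073152e-20 J / (6.62607 × 10⁻³⁴ J·s)
f = 1.14809e+14 Hz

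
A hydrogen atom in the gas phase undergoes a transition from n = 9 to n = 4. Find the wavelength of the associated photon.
1816.9225 nm

First, find the transition energy using E_n = -13.6057 / n² eV:
E_9 = -13.6057 / 9² = -0.1679716049 eV
E_4 = -13.6057 / 4² = -0.8503562500 eV

Photon energy: |ΔE| = |E_4 - E_9| = 0.6823846451 eV

Convert to wavelength using E = hc/λ with hc = 1239.84 eV·nm:
λ = hc/E = 1239.84 eV·nm / 0.6823846451 eV
λ = 1816.9225 nm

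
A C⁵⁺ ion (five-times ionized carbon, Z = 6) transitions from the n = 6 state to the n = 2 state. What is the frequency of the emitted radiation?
2.63188e+16 Hz

First, find the transition energy:
E_6 = -13.6057 × 6² / 6² = -13.60570000 eV
E_2 = -13.6057 × 6² / 2² = -122.45130000 eV
|ΔE| = |E_2 - E_6| = 108.84560000 eV

Convert to Joules: E = 108.84560000 eV × (1.602177 × 10⁻¹⁹ J/eV) = 1.7438992e-17 J

Using E = hf:
f = E/h = 1.7438992e-17 J / (6.62607 × 10⁻³⁴ J·s)
f = 2.63188e+16 Hz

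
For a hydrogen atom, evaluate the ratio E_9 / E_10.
1.23457

Using E_n = -13.6057 Z² / n² eV with Z = 1:

E_9 = -13.6057 / 9² = -13.6057 / 81 = -0.16797160494 eV
E_10 = -13.6057 / 10² = -13.6057 / 100 = -0.13605700000 eV

The ratio is:
E_9/E_10 = (-0.16797160494) / (-0.13605700000)
E_9/E_10 = (-13.6057/81) / (-13.6057/100)
E_9/E_10 = 100/81
E_9/E_10 = 1.23457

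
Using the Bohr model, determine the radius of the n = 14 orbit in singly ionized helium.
5.185937 nm (or 51.859367 Å)

The Bohr radius formula is:
r_n = n² a₀ / Z

where a₀ = 0.052917721 nm is the Bohr radius.

For He⁺ (Z = 2) at n = 14:
r_14 = 14² × 0.052917721 nm / 2
r_14 = 196 × 0.052917721 nm / 2
r_14 = 10.3718733 nm / 2
r_14 = 5.185937 nm

The electron orbits at approximately 5.185937 nm from the nucleus.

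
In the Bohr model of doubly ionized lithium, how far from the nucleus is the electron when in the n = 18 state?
5.7151 nm (or 57.1511 Å)

The Bohr radius formula is:
r_n = n² a₀ / Z

where a₀ = 0.0529177 nm is the Bohr radius.

For Li²⁺ (Z = 3) at n = 18:
r_18 = 18² × 0.0529177 nm / 3
r_18 = 324 × 0.0529177 nm / 3
r_18 = 17.14533 nm / 3
r_18 = 5.7151 nm

The electron orbits at approximately 5.7151 nm from the nucleus.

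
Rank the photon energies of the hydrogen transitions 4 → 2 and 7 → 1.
7 → 1

Calculate the energy for each transition:

Transition 4 → 2:
ΔE₁ = |E_2 - E_4| = |-13.6057/2² - (-13.6057/4²)|
ΔE₁ = |-3.401425000 - (-0.850356250)| = 2.551069 eV

Transition 7 → 1:
ΔE₂ = |E_1 - E_7| = |-13.6057/1² - (-13.6057/7²)|
ΔE₂ = |-13.605700000 - (-0.277667347)| = 13.328033 eV

Since 13.328033 eV > 2.551069 eV, the transition 7 → 1 emits the more energetic photon.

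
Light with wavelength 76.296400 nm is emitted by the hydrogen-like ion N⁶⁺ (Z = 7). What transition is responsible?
n = 8 → n = 5

First, find the photon energy from the wavelength (hc = 1239.84 eV·nm):
E = hc/λ = 1239.84 eV·nm / 76.296400 nm = 16.250308 eV

The energy levels of N⁶⁺ satisfy E_n = -13.6057 × 7² / n² eV, so an emission n_i → n_f releases
ΔE = 13.6057 × 7² × (1/n_f² − 1/n_i²) eV.

Setting ΔE equal to the photon energy:
1/n_f² − 1/n_i² = 16.250308 / (13.6057 × 7²) = 0.024375000

Since 1/n_i² must be positive, we need 1/n_f² > 0.024375000, i.e. n_f ≤ 6. For each allowed n_f, solve n_i = (1/n_f² − 0.024375000)^(−1/2) and check whether it is a whole number:
  n_f = 1: 1/n_i² = 1.000000000 − 0.024375000 = 0.975625000 → n_i = 1.012  (not an integer) ✗
  n_f = 2: 1/n_i² = 0.250000000 − 0.024375000 = 0.225625000 → n_i = 2.105  (not an integer) ✗
  n_f = 3: 1/n_i² = 0.111111111 − 0.024375000 = 0.086736111 → n_i = 3.395  (not an integer) ✗
  n_f = 4: 1/n_i² = 0.062500000 − 0.024375000 = 0.038125000 → n_i = 5.121  (not an integer) ✗
  n_f = 5: 1/n_i² = 0.040000000 − 0.024375000 = 0.015625000 → n_i = 8.000  → integer, n_i = 8 ✓
  n_f = 6: 1/n_i² = 0.027777778 − 0.024375000 = 0.003402778 → n_i = 17.143  (not an integer) ✗

Only n_f = 5 gives an integer upper level, n_i = 8.

The transition is from n = 8 to n = 5 (emission).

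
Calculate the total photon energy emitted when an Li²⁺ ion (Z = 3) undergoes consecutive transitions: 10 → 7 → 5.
3.67354 eV

The energy levels of Li²⁺ are E_n = -13.6057 × 3² / n² eV.

First transition (10 → 7):
ΔE₁ = |E_7 - E_10|
ΔE₁ = |-2.49900612245 - (-1.22451300000)| = 1.27449312 eV

Second transition (7 → 5):
ΔE₂ = |E_5 - E_7|
ΔE₂ = |-4.89805200000 - (-2.49900612245)| = 2.39904588 eV

Total energy released:
E_total = ΔE₁ + ΔE₂ = 1.27449312 + 2.39904588 = 3.67354 eV

Note: This equals the direct transition 10 → 5: 3.67354 eV ✓
Energy is conserved regardless of the path taken.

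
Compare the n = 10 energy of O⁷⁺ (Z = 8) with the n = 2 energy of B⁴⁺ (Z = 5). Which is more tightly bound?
B⁴⁺ at n = 2 (E = -85.035625 eV)

Using E_n = -13.6057 Z² / n² eV:

O⁷⁺ (Z = 8) at n = 10:
E = -13.6057 × 8² / 10² = -13.6057 × 64 / 100 = -8.707648000 eV

B⁴⁺ (Z = 5) at n = 2:
E = -13.6057 × 5² / 2² = -13.6057 × 25 / 4 = -85.035625000 eV

Since -85.035625000 eV < -8.707648000 eV,
B⁴⁺ at n = 2 is more tightly bound (requires more energy to ionize).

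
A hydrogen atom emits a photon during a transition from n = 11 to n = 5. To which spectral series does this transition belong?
Pfund series

The spectral series in hydrogen are named based on the final (lower) energy level:
- Lyman series: n_final = 1 (ultraviolet)
- Balmer series: n_final = 2 (visible/near-UV)
- Paschen series: n_final = 3 (infrared)
- Brackett series: n_final = 4 (infrared)
- Pfund series: n_final = 5 (far infrared)

Since this transition ends at n = 5, it belongs to the Pfund series.

For reference, this 11 → 5 line has photon energy
ΔE = 13.6057 eV × (1/5² - 1/11²) = 0.43178419835 eV,
corresponding to wavelength λ = hc/ΔE = 1239.84 eV·nm / 0.43178419835 eV = 2871.43440 nm in the far infrared region.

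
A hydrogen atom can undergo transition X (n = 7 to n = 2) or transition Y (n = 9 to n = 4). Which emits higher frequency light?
7 → 2

Calculate the energy for each transition:

Transition 7 → 2:
ΔE₁ = |E_2 - E_7| = |-13.6057/2² - (-13.6057/7²)|
ΔE₁ = |-3.40142500 - (-0.27766735)| = 3.12376 eV

Transition 9 → 4:
ΔE₂ = |E_4 - E_9| = |-13.6057/4² - (-13.6057/9²)|
ΔE₂ = |-0.85035625 - (-0.16797160)| = 0.68238 eV

Since 3.12376 eV > 0.68238 eV, the transition 7 → 2 emits the more energetic photon.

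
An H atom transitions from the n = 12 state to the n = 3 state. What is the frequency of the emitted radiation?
3.4269e+14 Hz

First, find the transition energy:
E_12 = -13.6057 / 12² = -0.0944840 eV
E_3 = -13.6057 / 3² = -1.5117444 eV
|ΔE| = |E_3 - E_12| = 1.4172604 eV

Convert to Joules: E = 1.4172604 eV × (1.602177 × 10⁻¹⁹ J/eV) = 2.270702e-19 J

Using E = hf:
f = E/h = 2.270702e-19 J / (6.62607 × 10⁻³⁴ J·s)
f = 3.4269e+14 Hz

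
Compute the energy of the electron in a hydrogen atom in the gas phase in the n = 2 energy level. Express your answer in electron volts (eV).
-3.4014 eV

The energy levels of a hydrogen-like atom are given by:
E_n = -13.6057 eV / n²

For n = 2:
E_2 = -13.6057 eV / 2²
E_2 = -13.6057 eV / 4
E_2 = -3.4014 eV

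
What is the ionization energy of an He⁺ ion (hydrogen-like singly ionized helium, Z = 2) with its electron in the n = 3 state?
6.0470 eV

The ionization energy is the energy needed to remove the electron completely (n → ∞).

For a hydrogen-like ion with Z = 2, E_n = -13.6057 Z² / n² eV.

At n = 3: E_3 = -13.6057 × 2² / 3² = -6.0469778 eV
At n = ∞: E_∞ = 0 eV

Ionization energy = E_∞ - E_3 = 0 - (-6.0469778) = 6.0469778 eV
Ionization energy ≈ 6.0470 eV

This is also called the binding energy of the electron in state n = 3.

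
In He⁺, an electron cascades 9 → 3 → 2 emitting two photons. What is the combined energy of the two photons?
12.93 eV

The energy levels of He⁺ are E_n = -13.6057 × 2² / n² eV.

First transition (9 → 3):
ΔE₁ = |E_3 - E_9|
ΔE₁ = |-6.04697778 - (-0.67188642)| = 5.37509 eV

Second transition (3 → 2):
ΔE₂ = |E_2 - E_3|
ΔE₂ = |-13.60570000 - (-6.04697778)| = 7.55872 eV

Total energy released:
E_total = ΔE₁ + ΔE₂ = 5.37509 + 7.55872 = 12.93 eV

Note: This equals the direct transition 9 → 2: 12.93 eV ✓
Energy is conserved regardless of the path taken.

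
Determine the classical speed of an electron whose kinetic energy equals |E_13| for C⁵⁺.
1.0097e+06 m/s (or 0.336801% of c)

The binding energy at n = 13 for C⁵⁺ is:
E_13 = -13.6057 × 6²/13² = -2.89825562 eV
|E_13| = 2.89825562 eV

Convert to Joules:
KE = 2.89825562 eV × (1.602177 × 10⁻¹⁹ J/eV) = 4.643518e-19 J

Using KE = ½mv²:
v = √(2·KE/m_e)
v = √(2 × 4.643518e-19 J / 9.10938 × 10⁻³¹ kg)
v = 1.0097e+06 m/s

This is approximately 0.336801% the speed of light.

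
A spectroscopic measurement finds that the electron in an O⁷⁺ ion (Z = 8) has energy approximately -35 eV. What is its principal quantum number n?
n = 5

The exact energy levels follow E_n = -13.6057 Z² / n² eV with Z = 8.

The measured value (-35 eV) is reported to only 2 significant figures, so we must test candidate n values and see which one matches to that precision.

Candidate energies:
  n = 3:  E = -13.6057 × 8² / 3² = -96.75164 eV
  n = 4:  E = -13.6057 × 8² / 4² = -54.42280 eV
  n = 5:  E = -13.6057 × 8² / 5² = -34.83059 eV  ← matches
  n = 6:  E = -13.6057 × 8² / 6² = -24.18791 eV
  n = 7:  E = -13.6057 × 8² / 7² = -17.77071 eV

Checking against the measurement of -35 eV (2 sig figs), only n = 5 agrees:
E_5 = -34.83059 eV, which rounds to -35 eV ✓

Therefore n = 5.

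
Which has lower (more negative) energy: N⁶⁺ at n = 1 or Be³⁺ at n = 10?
N⁶⁺ at n = 1 (E = -666.679300 eV)

Using E_n = -13.6057 Z² / n² eV:

N⁶⁺ (Z = 7) at n = 1:
E = -13.6057 × 7² / 1² = -13.6057 × 49 / 1 = -666.679300000 eV

Be³⁺ (Z = 4) at n = 10:
E = -13.6057 × 4² / 10² = -13.6057 × 16 / 100 = -2.176912000 eV

Since -666.679300000 eV < -2.176912000 eV,
N⁶⁺ at n = 1 is more tightly bound (requires more energy to ionize).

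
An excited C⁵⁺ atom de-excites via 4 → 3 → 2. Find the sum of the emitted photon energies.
91.838 eV

The energy levels of C⁵⁺ are E_n = -13.6057 × 6² / n² eV.

First transition (4 → 3):
ΔE₁ = |E_3 - E_4|
ΔE₁ = |-54.422800000 - (-30.612825000)| = 23.809975 eV

Second transition (3 → 2):
ΔE₂ = |E_2 - E_3|
ΔE₂ = |-122.451300000 - (-54.422800000)| = 68.028500 eV

Total energy released:
E_total = ΔE₁ + ΔE₂ = 23.809975 + 68.028500 = 91.838 eV

Note: This equals the direct transition 4 → 2: 91.838 eV ✓
Energy is conserved regardless of the path taken.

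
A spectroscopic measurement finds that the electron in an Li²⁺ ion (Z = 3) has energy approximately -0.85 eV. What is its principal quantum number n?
n = 12

The exact energy levels follow E_n = -13.6057 Z² / n² eV with Z = 3.

The measured value (-0.85 eV) is reported to only 2 significant figures, so we must test candidate n values and see which one matches to that precision.

Candidate energies:
  n = 10:  E = -13.6057 × 3² / 10² = -1.22451 eV
  n = 11:  E = -13.6057 × 3² / 11² = -1.01199 eV
  n = 12:  E = -13.6057 × 3² / 12² = -0.85036 eV  ← matches
  n = 13:  E = -13.6057 × 3² / 13² = -0.72456 eV
  n = 14:  E = -13.6057 × 3² / 14² = -0.62475 eV

Checking against the measurement of -0.85 eV (2 sig figs), only n = 12 agrees:
E_12 = -0.85036 eV, which rounds to -0.85 eV ✓

Therefore n = 12.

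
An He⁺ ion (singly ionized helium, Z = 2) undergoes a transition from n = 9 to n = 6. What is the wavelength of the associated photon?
1476.250 nm

First, find the transition energy using E_n = -13.6057 Z² / n² eV:
E_9 = -13.6057 × 2² / 9² = -0.671886420 eV
E_6 = -13.6057 × 2² / 6² = -1.511744444 eV

Photon energy: |ΔE| = |E_6 - E_9| = 0.839858024 eV

Convert to wavelength using E = hc/λ with hc = 1239.84 eV·nm:
λ = hc/E = 1239.84 eV·nm / 0.839858024 eV
λ = 1476.250 nm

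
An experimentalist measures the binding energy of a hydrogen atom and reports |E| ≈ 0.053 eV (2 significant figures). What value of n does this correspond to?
n = 16

The exact energy levels follow E_n = -13.6057 eV / n².

The measured value (-0.053 eV) is reported to only 2 significant figures, so we must test candidate n values and see which one matches to that precision.

Candidate energies:
  n = 14:  E = -13.6057/14² = -0.06942 eV
  n = 15:  E = -13.6057/15² = -0.06047 eV
  n = 16:  E = -13.6057/16² = -0.05315 eV  ← matches
  n = 17:  E = -13.6057/17² = -0.04708 eV
  n = 18:  E = -13.6057/18² = -0.04199 eV

Checking against the measurement of -0.053 eV (2 sig figs), only n = 16 agrees:
E_16 = -0.05315 eV, which rounds to -0.053 eV ✓

Therefore n = 16.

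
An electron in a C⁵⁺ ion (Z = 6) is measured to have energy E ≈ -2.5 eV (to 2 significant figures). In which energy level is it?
n = 14

The exact energy levels follow E_n = -13.6057 Z² / n² eV with Z = 6.

The measured value (-2.5 eV) is reported to only 2 significant figures, so we must test candidate n values and see which one matches to that precision.

Candidate energies:
  n = 12:  E = -13.6057 × 6² / 12² = -3.40143 eV
  n = 13:  E = -13.6057 × 6² / 13² = -2.89826 eV
  n = 14:  E = -13.6057 × 6² / 14² = -2.49901 eV  ← matches
  n = 15:  E = -13.6057 × 6² / 15² = -2.17691 eV
  n = 16:  E = -13.6057 × 6² / 16² = -1.91330 eV

Checking against the measurement of -2.5 eV (2 sig figs), only n = 14 agrees:
E_14 = -2.49901 eV, which rounds to -2.5 eV ✓

Therefore n = 14.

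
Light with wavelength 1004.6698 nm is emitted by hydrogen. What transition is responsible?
n = 7 → n = 3

First, find the photon energy from the wavelength (hc = 1239.84 eV·nm):
E = hc/λ = 1239.84 eV·nm / 1004.6698 nm = 1.2340771 eV

The energy levels of hydrogen satisfy E_n = -13.6057 / n² eV, so an emission n_i → n_f releases
ΔE = 13.6057 × (1/n_f² − 1/n_i²) eV.

Setting ΔE equal to the photon energy:
1/n_f² − 1/n_i² = 1.2340771 / 13.6057 = 0.090702948

Since 1/n_i² must be positive, we need 1/n_f² > 0.090702948, i.e. n_f ≤ 3. For each allowed n_f, solve n_i = (1/n_f² − 0.090702948)^(−1/2) and check whether it is a whole number:
  n_f = 1: 1/n_i² = 1.000000000 − 0.090702948 = 0.909297052 → n_i = 1.049  (not an integer) ✗
  n_f = 2: 1/n_i² = 0.250000000 − 0.090702948 = 0.159297052 → n_i = 2.506  (not an integer) ✗
  n_f = 3: 1/n_i² = 0.111111111 − 0.090702948 = 0.020408163 → n_i = 7.000  → integer, n_i = 7 ✓

Only n_f = 3 gives an integer upper level, n_i = 7.

The transition is from n = 7 to n = 3 (emission).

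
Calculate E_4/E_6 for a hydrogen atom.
2.25000

Using E_n = -13.6057 Z² / n² eV with Z = 1:

E_4 = -13.6057 / 4² = -13.6057 / 16 = -0.85035625000 eV
E_6 = -13.6057 / 6² = -13.6057 / 36 = -0.37793611111 eV

The ratio is:
E_4/E_6 = (-0.85035625000) / (-0.37793611111)
E_4/E_6 = (-13.6057/16) / (-13.6057/36)
E_4/E_6 = 36/16
E_4/E_6 = 2.25000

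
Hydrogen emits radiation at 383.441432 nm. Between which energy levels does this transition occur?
n = 9 → n = 2

First, find the photon energy from the wavelength (hc = 1239.84 eV·nm):
E = hc/λ = 1239.84 eV·nm / 383.441432 nm = 3.2334534 eV

The energy levels of hydrogen satisfy E_n = -13.6057 / n² eV, so an emission n_i → n_f releases
ΔE = 13.6057 × (1/n_f² − 1/n_i²) eV.

Setting ΔE equal to the photon energy:
1/n_f² − 1/n_i² = 3.2334534 / 13.6057 = 0.23765432

Since 1/n_i² must be positive, we need 1/n_f² > 0.23765432, i.e. n_f ≤ 2. For each allowed n_f, solve n_i = (1/n_f² − 0.23765432)^(−1/2) and check whether it is a whole number:
  n_f = 1: 1/n_i² = 1.00000000 − 0.23765432 = 0.76234568 → n_i = 1.145  (not an integer) ✗
  n_f = 2: 1/n_i² = 0.25000000 − 0.23765432 = 0.01234568 → n_i = 9.000  → integer, n_i = 9 ✓

Only n_f = 2 gives an integer upper level, n_i = 9.

The transition is from n = 9 to n = 2 (emission).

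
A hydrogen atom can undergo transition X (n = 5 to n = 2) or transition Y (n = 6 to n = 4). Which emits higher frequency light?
5 → 2

Calculate the energy for each transition:

Transition 5 → 2:
ΔE₁ = |E_2 - E_5| = |-13.6057/2² - (-13.6057/5²)|
ΔE₁ = |-3.401425000000 - (-0.544228000000)| = 2.857197000 eV

Transition 6 → 4:
ΔE₂ = |E_4 - E_6| = |-13.6057/4² - (-13.6057/6²)|
ΔE₂ = |-0.850356250000 - (-0.377936111111)| = 0.472420139 eV

Since 2.857197000 eV > 0.472420139 eV, the transition 5 → 2 emits the more energetic photon.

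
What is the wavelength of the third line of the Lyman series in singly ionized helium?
24.30 nm

The lines of a series are numbered from the longest wavelength (smallest ΔE) outward; the third line is the transition from n = n_f + 3 to n_f.
The Lyman series has all transitions ending at n_f = 1.

For He⁺ (Z = 2), the third line (γ-line) is the jump from n = 4 to n = 1:
E_4 = -13.6057 × 2² / 4² = -3.4014 eV
E_1 = -13.6057 × 2² / 1² = -54.4228 eV
ΔE = E_4 - E_1 = 51.0214 eV

λ = hc/E = 1239.84 eV·nm / 51.0214 eV
λ = 24.30 nm

This is the γ-line of the Lyman series in He⁺.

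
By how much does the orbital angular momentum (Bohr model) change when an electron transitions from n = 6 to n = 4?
2.1091e-34 J·s (or 2ℏ)

In the Bohr model, L_n = nℏ where ℏ = 1.054572e-34 J·s.

L_6 = 6ℏ = 6.327432e-34 J·s
L_4 = 4ℏ = 4.218288e-34 J·s

ΔL = L_6 - L_4 = (6 - 4)ℏ = 2ℏ
ΔL = 2 × 1.054572e-34 J·s = 2.1091e-34 J·s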